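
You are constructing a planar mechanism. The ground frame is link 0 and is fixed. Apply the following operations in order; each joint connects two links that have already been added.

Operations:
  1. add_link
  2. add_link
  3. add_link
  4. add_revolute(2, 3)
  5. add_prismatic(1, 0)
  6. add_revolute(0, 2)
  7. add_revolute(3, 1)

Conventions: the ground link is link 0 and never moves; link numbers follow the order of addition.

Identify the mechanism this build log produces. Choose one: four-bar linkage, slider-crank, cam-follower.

links: 4 (incl. ground); joints: 3 revolute, 1 prismatic, 0 higher (cam) pair, forming one closed loop
4 links, 3 revolutes + 1 prismatic in one loop → slider-crank

slider-crank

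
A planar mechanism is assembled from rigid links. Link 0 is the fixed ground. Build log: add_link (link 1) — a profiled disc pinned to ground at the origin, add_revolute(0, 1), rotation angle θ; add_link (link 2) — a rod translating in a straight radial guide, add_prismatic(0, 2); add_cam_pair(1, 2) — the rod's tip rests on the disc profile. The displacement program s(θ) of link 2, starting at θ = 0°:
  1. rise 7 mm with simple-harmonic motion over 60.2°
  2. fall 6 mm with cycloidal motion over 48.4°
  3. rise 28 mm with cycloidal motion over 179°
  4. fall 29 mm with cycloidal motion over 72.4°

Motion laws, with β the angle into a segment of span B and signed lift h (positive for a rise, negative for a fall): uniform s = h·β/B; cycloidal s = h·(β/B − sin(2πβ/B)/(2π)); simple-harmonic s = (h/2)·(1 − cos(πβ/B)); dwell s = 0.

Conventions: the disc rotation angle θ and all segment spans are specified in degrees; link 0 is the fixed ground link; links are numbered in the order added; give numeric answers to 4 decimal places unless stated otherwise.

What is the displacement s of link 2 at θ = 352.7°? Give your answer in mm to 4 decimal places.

seg 1 [0°–60.2°] simple-harmonic, h=7: full span → s += 7 → s = 7.0000
seg 2 [60.2°–108.6°] cycloidal, h=-6: full span → s += -6 → s = 1.0000
seg 3 [108.6°–287.6°] cycloidal, h=28: full span → s += 28 → s = 29.0000
seg 4 [287.6°–360°] cycloidal, h=-29: θ=352.7° here. β=65.1, B=72.4. -29·(0.8992 − sin(2π·0.8992)/(2π)) = -28.8083 → s = 0.1917

0.1917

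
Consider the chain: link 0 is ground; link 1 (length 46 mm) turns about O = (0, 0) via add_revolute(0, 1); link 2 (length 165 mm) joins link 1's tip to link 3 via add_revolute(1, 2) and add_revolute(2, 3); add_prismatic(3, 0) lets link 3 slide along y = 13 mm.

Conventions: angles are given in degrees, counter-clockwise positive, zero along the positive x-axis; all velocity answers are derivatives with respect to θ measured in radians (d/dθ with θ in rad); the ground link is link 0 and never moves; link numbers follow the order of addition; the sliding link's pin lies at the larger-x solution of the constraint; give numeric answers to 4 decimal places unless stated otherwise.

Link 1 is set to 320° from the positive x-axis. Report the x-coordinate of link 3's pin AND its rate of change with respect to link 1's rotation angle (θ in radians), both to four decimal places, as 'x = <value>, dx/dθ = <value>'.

geometry: r = 46 mm, L = 165 mm, e = 13 mm
crank pin P = (r cos θ, r sin θ) = (35.238044, -29.568230)
h = r sin θ − e = -29.568230 − 13 = -42.568230
x = r cos θ + √(L² − h²) = 35.238044 + 159.414384 = 194.652428
dx/dθ = −r sin θ − h·r cos θ/√(L² − h²) (θ in radians; h = -42.568230) = 38.977802

x = 194.6524, dx/dθ = 38.9778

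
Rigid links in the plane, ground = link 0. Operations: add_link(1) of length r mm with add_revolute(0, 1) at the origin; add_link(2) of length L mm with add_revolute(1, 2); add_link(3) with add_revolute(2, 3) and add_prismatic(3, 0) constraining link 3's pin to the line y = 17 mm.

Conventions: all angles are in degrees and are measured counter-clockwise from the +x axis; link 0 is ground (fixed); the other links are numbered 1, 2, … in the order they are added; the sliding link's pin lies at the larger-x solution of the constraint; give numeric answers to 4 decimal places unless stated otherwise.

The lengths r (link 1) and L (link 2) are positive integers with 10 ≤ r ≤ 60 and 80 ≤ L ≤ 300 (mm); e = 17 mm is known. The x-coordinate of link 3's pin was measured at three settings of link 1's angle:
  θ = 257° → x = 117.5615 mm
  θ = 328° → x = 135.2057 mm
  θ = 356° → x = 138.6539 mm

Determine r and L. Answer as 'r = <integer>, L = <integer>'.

constraint per measurement: (x − r cos θ)² + (r sin θ − e)² = L²
subtracting the θ₁ and θ₂ equations cancels the r² and L² terms:
r = (x₁² − x₂²) / (2[(x₁cos θ₁ + e sin θ₁) − (x₂cos θ₂ + e sin θ₂)]) = 15.0000 → r = 15
L² = (x₁ − r cos θ₁)² + (r sin θ₁ − e)² = 15625.0025 → L = 125.0000 → L = 125
check at θ₃=356°: x = 138.6539 (printed 138.6539) ✓

r = 15, L = 125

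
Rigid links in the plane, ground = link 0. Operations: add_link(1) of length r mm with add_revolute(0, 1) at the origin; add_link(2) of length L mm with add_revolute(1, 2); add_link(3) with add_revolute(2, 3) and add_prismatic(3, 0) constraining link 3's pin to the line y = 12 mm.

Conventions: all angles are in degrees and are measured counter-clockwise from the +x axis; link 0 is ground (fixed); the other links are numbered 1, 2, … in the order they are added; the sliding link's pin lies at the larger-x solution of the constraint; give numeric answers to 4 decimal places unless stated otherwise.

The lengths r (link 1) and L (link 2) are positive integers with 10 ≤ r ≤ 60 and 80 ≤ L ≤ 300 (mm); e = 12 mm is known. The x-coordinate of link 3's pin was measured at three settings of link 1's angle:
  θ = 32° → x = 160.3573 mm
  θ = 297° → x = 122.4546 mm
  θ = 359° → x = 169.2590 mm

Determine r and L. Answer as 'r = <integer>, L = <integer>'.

constraint per measurement: (x − r cos θ)² + (r sin θ − e)² = L²
subtracting the θ₁ and θ₂ equations cancels the r² and L² terms:
r = (x₁² − x₂²) / (2[(x₁cos θ₁ + e sin θ₁) − (x₂cos θ₂ + e sin θ₂)]) = 54.9999 → r = 55
L² = (x₁ − r cos θ₁)² + (r sin θ₁ − e)² = 13224.9929 → L = 115.0000 → L = 115
check at θ₃=359°: x = 169.2590 (printed 169.2590) ✓

r = 55, L = 115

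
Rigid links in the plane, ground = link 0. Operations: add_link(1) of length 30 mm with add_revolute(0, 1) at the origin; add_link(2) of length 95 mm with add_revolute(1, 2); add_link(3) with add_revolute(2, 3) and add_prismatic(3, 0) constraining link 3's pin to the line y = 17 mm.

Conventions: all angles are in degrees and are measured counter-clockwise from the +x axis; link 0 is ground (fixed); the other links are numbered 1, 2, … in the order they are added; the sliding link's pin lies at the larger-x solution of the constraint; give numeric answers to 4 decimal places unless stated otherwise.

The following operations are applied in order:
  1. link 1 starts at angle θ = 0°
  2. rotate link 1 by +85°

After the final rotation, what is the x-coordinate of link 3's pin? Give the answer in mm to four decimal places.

geometry: r = 30 mm, L = 95 mm, e = 17 mm; θ starts at 0°
rotate link 1 by +85°: θ ← 0° +85° = 85°
crank pin P = (r cos θ, r sin θ) = (2.614672, 29.885841)
h = r sin θ − e = 29.885841 − 17 = 12.885841
x = r cos θ + √(L² − h²) = 2.614672 + 94.122022 = 96.736695

96.7367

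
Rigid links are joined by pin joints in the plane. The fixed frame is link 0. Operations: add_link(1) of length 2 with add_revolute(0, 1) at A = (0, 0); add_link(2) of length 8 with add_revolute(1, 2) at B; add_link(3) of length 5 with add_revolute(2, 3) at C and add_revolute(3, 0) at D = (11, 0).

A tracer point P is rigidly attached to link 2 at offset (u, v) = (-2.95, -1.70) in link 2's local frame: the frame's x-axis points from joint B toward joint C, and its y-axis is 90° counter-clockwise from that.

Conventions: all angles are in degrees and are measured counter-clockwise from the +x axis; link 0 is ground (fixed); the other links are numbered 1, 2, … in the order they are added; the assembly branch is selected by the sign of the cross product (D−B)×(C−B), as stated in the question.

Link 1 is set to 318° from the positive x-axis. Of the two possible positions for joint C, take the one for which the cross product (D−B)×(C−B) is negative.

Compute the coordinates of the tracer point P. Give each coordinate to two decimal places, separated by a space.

A=(0,0), D=(11.00,0)
B = A + 2.00·(cos318°, sin318°) = (1.4863, -1.3383)
|BD| = 9.6074
circle(B,8.00) ∩ circle(D,5.00): a=6.8334, h=4.1599
  candidates: C₊=(7.6736,3.7330) cross=39.966; C₋=(8.8325,-4.5058) cross=-39.966
  branch - wants cross < 0 → take C=(8.8325,-4.5058) (cross=-39.966)
ex = (C−B)/|BC| = (0.9183,-0.3959); ey = (0.3959,0.9183)
P = B + -2.95·ex + -1.70·ey = (-1.8957,-1.7313)

-1.90 -1.73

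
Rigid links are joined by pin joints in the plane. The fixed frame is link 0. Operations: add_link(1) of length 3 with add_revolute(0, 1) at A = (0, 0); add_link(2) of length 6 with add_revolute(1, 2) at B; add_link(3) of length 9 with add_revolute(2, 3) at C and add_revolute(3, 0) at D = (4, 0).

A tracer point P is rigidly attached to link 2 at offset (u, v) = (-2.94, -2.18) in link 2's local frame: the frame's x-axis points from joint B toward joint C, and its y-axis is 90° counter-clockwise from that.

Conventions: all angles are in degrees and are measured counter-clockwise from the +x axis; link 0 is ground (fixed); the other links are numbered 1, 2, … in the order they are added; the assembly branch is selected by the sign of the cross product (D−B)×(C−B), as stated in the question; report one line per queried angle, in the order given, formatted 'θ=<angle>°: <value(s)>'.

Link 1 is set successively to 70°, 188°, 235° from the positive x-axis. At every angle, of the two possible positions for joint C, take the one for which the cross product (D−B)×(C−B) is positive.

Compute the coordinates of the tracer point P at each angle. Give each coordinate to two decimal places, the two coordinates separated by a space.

A=(0,0), D=(4.00,0)
θ=70°: B = A + 3.00·(cos70°, sin70°) = (1.0261, 2.8191)
θ=70°: |BD| = 4.0977
θ=70°: circle(B,6.00) ∩ circle(D,9.00): a=-3.4420, h=4.9146
θ=70°:   candidates: C₊=(1.9091,8.7537) cross=20.139; C₋=(-4.8530,1.6202) cross=-20.139
θ=70°:   branch + wants cross > 0 → take C=(1.9091,8.7537) (cross=20.139)
θ=70°: ex = (C−B)/|BC| = (0.1472,0.9891); ey = (-0.9891,0.1472)
θ=70°: P = B + -2.94·ex + -2.18·ey = (2.7496,-0.4097)
θ=188°: B = A + 3.00·(cos188°, sin188°) = (-2.9708, -0.4175)
θ=188°: |BD| = 6.9833
θ=188°: circle(B,6.00) ∩ circle(D,9.00): a=0.2697, h=5.9939
θ=188°:   candidates: C₊=(-3.0600,5.5818) cross=41.857; C₋=(-2.3432,-6.3846) cross=-41.857
θ=188°:   branch + wants cross > 0 → take C=(-3.0600,5.5818) (cross=41.857)
θ=188°: ex = (C−B)/|BC| = (-0.0149,0.9999); ey = (-0.9999,-0.0149)
θ=188°: P = B + -2.94·ex + -2.18·ey = (-0.7473,-3.3248)
θ=235°: B = A + 3.00·(cos235°, sin235°) = (-1.7207, -2.4575)
θ=235°: |BD| = 6.2262
θ=235°: circle(B,6.00) ∩ circle(D,9.00): a=-0.5006, h=5.9791
θ=235°:   candidates: C₊=(-4.5406,2.8386) cross=37.227; C₋=(0.1792,-8.1487) cross=-37.227
θ=235°:   branch + wants cross > 0 → take C=(-4.5406,2.8386) (cross=37.227)
θ=235°: ex = (C−B)/|BC| = (-0.4700,0.8827); ey = (-0.8827,-0.4700)
θ=235°: P = B + -2.94·ex + -2.18·ey = (1.5853,-4.0280)

θ=70°: 2.75 -0.41
θ=188°: -0.75 -3.32
θ=235°: 1.59 -4.03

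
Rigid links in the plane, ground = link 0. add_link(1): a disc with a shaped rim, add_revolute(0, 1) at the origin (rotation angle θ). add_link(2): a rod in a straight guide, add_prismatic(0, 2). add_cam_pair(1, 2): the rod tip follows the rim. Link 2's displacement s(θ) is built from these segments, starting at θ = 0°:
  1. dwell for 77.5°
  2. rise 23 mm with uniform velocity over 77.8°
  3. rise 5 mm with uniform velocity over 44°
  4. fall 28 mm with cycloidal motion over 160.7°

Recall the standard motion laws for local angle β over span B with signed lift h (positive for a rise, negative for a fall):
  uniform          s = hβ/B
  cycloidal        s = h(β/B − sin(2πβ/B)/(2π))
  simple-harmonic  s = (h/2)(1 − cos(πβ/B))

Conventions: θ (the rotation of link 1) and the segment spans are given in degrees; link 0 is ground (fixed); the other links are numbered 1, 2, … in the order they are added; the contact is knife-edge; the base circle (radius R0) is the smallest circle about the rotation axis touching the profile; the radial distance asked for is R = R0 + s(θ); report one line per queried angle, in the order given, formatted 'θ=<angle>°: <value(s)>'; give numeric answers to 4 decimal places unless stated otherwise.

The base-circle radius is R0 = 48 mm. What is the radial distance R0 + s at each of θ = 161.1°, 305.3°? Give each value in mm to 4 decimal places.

segment 1 (0° to 77.5°, dwell): s unchanged at 0.0000
segment 2 (77.5° to 155.3°, uniform, h = 23) is passed completely: s = 0.0000 + (23) = 23.0000
θ = 161.1° falls in segment 3 (155.3° to 199.3°, uniform, h = 5): β = 161.1 − 155.3 = 5.8°, B = 44°; Δs = 5·5.8/44 = 0.6591; s = 23.0000 + 0.6591 = 23.6591
segment 3 (155.3° to 199.3°, uniform, h = 5) is passed completely: s = 23.0000 + (5) = 28.0000
θ = 305.3° falls in segment 4 (199.3° to 360°, cycloidal, h = -28): β = 305.3 − 199.3 = 106°, B = 160.7°; Δs = -28·(0.6596 − sin(2π·0.6596)/(2π)) = -22.2260; s = 28.0000 − 22.2260 = 5.7740
θ=161.1°: R = R0 + s = 48 + 23.6591 = 71.6591
θ=305.3°: R = R0 + s = 48 + 5.7740 = 53.7740

θ=161.1°: 71.6591
θ=305.3°: 53.7740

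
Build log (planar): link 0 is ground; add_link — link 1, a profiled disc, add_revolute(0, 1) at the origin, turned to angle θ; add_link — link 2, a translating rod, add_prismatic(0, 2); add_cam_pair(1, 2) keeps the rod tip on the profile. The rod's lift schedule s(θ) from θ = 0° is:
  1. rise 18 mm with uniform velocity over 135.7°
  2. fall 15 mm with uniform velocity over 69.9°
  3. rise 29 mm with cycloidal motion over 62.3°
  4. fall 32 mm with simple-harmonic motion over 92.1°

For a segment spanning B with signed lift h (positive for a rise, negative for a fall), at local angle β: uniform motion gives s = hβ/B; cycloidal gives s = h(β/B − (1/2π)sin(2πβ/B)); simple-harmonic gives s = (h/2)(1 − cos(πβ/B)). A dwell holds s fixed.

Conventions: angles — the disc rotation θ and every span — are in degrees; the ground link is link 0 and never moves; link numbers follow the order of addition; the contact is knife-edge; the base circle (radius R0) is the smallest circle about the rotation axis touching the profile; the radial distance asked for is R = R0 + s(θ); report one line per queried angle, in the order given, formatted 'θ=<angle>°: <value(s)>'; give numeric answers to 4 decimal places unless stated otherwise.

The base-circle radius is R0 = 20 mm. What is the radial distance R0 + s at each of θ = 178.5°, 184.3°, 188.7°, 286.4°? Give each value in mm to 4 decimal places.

seg 1 [0°–135.7°] uniform, h=18: full span → s += 18 → s = 18.0000
seg 2 [135.7°–205.6°] uniform, h=-15: θ=178.5° here. β=42.8, B=69.9. -15·42.8/69.9 = -9.1845 → s = 8.8155
seg 2 [135.7°–205.6°] uniform, h=-15: θ=184.3° here. β=48.6, B=69.9. -15·48.6/69.9 = -10.4292 → s = 7.5708
seg 2 [135.7°–205.6°] uniform, h=-15: θ=188.7° here. β=53, B=69.9. -15·53/69.9 = -11.3734 → s = 6.6266
seg 2 [135.7°–205.6°] uniform, h=-15: full span → s += -15 → s = 3.0000
seg 3 [205.6°–267.9°] cycloidal, h=29: full span → s += 29 → s = 32.0000
seg 4 [267.9°–360°] simple-harmonic, h=-32: θ=286.4° here. β=18.5, B=92.1. -32/2·(1 − cos(π·0.2009)) = -3.0814 → s = 28.9186
θ=178.5°: R = R0 + s = 20 + 8.8155 = 28.8155
θ=184.3°: R = R0 + s = 20 + 7.5708 = 27.5708
θ=188.7°: R = R0 + s = 20 + 6.6266 = 26.6266
θ=286.4°: R = R0 + s = 20 + 28.9186 = 48.9186

θ=178.5°: 28.8155
θ=184.3°: 27.5708
θ=188.7°: 26.6266
θ=286.4°: 48.9186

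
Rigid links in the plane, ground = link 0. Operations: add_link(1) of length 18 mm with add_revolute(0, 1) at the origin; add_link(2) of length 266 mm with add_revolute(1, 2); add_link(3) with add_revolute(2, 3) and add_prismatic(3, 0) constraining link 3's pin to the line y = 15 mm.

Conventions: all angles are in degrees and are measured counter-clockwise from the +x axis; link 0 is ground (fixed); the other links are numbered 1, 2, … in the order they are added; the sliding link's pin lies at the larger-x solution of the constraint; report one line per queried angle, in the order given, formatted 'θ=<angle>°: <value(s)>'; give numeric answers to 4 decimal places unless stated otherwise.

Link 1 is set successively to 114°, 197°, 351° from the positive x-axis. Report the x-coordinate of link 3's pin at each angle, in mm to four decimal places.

geometry: r = 18 mm, L = 266 mm, e = 15 mm
θ=114°: crank pin P = (r cos θ, r sin θ) = (-7.321260, 16.443818)
θ=114°: h = r sin θ − e = 16.443818 − 15 = 1.443818
θ=114°: x = r cos θ + √(L² − h²) = -7.321260 + 265.996082 = 258.674822
θ=197°: crank pin P = (r cos θ, r sin θ) = (-17.213486, -5.262691)
θ=197°: h = r sin θ − e = -5.262691 − 15 = -20.262691
θ=197°: x = r cos θ + √(L² − h²) = -17.213486 + 265.227117 = 248.013631
θ=351°: crank pin P = (r cos θ, r sin θ) = (17.778390, -2.815820)
θ=351°: h = r sin θ − e = -2.815820 − 15 = -17.815820
θ=351°: x = r cos θ + √(L² − h²) = 17.778390 + 265.402706 = 283.181096

θ=114°: 258.6748
θ=197°: 248.0136
θ=351°: 283.1811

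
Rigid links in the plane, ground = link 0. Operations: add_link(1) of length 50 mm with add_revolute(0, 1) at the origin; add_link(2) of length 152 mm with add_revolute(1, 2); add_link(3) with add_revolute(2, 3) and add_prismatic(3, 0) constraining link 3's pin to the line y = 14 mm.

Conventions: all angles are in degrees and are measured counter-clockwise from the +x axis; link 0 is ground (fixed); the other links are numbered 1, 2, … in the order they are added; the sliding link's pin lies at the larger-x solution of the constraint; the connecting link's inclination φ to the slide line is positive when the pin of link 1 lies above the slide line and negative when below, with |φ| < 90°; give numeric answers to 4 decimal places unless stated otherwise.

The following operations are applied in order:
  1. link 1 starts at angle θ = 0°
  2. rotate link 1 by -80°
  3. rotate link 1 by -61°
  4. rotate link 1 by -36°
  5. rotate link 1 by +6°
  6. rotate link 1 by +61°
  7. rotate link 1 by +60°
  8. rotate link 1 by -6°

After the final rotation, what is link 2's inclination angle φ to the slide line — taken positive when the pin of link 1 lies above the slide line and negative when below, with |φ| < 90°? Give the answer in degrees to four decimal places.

geometry: r = 50 mm, L = 152 mm, e = 14 mm; θ starts at 0°
rotate link 1 by -80°: θ ← 0° -80° = -80°
rotate link 1 by -61°: θ ← -80° -61° = -141°
rotate link 1 by -36°: θ ← -141° -36° = -177°
rotate link 1 by +6°: θ ← -177° +6° = -171°
rotate link 1 by +61°: θ ← -171° +61° = -110°
rotate link 1 by +60°: θ ← -110° +60° = -50°
rotate link 1 by -6°: θ ← -50° -6° = -56°
h = r sin θ − e = -41.451879 − 14 = -55.451879
sin φ = h / L = -55.451879 / 152 = -0.36481499
φ = arcsin(-0.36481499) = -21.396197°

-21.3962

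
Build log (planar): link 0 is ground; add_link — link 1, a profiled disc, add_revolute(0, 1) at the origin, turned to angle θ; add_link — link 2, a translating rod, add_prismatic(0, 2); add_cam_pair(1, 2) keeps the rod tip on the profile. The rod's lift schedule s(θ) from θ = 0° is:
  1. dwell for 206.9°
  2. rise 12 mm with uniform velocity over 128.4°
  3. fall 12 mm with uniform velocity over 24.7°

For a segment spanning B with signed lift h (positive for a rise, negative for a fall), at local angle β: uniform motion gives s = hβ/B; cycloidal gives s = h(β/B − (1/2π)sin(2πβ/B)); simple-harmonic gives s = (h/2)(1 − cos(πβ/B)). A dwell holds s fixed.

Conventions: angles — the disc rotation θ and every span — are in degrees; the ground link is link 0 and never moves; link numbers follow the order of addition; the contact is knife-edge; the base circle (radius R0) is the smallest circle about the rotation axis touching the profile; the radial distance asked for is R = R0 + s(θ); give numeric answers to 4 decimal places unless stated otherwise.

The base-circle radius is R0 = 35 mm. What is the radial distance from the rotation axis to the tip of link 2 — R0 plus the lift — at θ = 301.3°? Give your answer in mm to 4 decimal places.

seg 1 [0°–206.9°] dwell: s stays 0.0000
seg 2 [206.9°–335.3°] uniform, h=12: θ=301.3° here. β=94.4, B=128.4. 12·94.4/128.4 = 8.8224 → s = 8.8224
R = R0 + s = 35 + 8.8224 = 43.8224

43.8224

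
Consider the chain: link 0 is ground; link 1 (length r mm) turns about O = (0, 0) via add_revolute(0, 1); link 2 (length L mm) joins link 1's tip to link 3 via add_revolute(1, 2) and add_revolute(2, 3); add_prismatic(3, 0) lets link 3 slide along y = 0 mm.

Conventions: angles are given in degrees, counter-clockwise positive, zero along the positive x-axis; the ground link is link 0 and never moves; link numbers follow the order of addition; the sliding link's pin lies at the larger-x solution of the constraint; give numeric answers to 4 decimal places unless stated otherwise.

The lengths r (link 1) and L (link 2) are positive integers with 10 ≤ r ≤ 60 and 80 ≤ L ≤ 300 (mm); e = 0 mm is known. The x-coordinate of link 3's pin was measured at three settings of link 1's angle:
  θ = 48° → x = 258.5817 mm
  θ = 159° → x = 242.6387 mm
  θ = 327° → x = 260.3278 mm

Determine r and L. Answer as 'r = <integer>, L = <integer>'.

constraint per measurement: (x − r cos θ)² + (r sin θ − e)² = L²
subtracting the θ₁ and θ₂ equations cancels the r² and L² terms:
r = (x₁² − x₂²) / (2[(x₁cos θ₁ + e sin θ₁) − (x₂cos θ₂ + e sin θ₂)]) = 10.0000 → r = 10
L² = (x₁ − r cos θ₁)² + (r sin θ₁ − e)² = 63503.9970 → L = 252.0000 → L = 252
check at θ₃=327°: x = 260.3278 (printed 260.3278) ✓

r = 10, L = 252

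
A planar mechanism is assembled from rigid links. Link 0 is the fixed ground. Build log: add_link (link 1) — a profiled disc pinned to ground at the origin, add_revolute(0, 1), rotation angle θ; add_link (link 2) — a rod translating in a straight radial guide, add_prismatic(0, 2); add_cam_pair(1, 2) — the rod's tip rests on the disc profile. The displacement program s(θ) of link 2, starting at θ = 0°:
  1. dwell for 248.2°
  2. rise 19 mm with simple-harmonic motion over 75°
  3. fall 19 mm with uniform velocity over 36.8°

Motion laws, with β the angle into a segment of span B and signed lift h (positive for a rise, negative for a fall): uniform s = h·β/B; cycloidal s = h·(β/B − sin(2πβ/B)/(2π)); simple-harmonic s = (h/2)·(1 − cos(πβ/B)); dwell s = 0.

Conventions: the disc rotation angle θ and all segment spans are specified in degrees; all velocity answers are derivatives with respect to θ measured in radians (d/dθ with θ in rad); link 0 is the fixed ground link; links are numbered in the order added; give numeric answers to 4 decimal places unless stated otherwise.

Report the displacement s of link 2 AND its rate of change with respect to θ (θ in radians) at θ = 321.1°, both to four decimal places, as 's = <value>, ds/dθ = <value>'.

seg 1 [0°–248.2°] dwell: s stays 0.0000
seg 2 [248.2°–323.2°] simple-harmonic, h=19: θ=321.1° here. β=72.9, B=75. 19/2·(1 − cos(π·0.9720)) = 18.9633 → s = 18.9633
velocity in seg [248.2°–323.2°] (simple-harmonic), θ in radians: β = 72.9° = 1.2723 rad, B = 75° = 1.3090 rad; ds/dθ = (πh/(2B)) sin(πβ/B) = (π·19/(2·1.3090)) sin(π·0.9720) = 2.003007 mm/rad

s = 18.9633, ds/dθ = 2.0030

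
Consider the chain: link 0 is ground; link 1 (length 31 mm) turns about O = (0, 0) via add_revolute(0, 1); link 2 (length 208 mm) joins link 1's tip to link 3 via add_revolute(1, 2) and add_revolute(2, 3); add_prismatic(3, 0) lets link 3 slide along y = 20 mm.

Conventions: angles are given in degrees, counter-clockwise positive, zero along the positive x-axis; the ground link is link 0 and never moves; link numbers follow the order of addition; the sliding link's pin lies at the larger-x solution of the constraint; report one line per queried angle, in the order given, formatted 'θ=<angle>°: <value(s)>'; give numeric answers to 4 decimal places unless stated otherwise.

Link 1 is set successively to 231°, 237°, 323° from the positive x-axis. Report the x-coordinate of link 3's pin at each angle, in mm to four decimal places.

geometry: r = 31 mm, L = 208 mm, e = 20 mm
θ=231°: crank pin P = (r cos θ, r sin θ) = (-19.508932, -24.091525)
θ=231°: h = r sin θ − e = -24.091525 − 20 = -44.091525
θ=231°: x = r cos θ + √(L² − h²) = -19.508932 + 203.273061 = 183.764129
θ=237°: crank pin P = (r cos θ, r sin θ) = (-16.883810, -25.998788)
θ=237°: h = r sin θ − e = -25.998788 − 20 = -45.998788
θ=237°: x = r cos θ + √(L² − h²) = -16.883810 + 202.849973 = 185.966163
θ=323°: crank pin P = (r cos θ, r sin θ) = (24.757701, -18.656266)
θ=323°: h = r sin θ − e = -18.656266 − 20 = -38.656266
θ=323°: x = r cos θ + √(L² − h²) = 24.757701 + 204.376352 = 229.134052

θ=231°: 183.7641
θ=237°: 185.9662
θ=323°: 229.1341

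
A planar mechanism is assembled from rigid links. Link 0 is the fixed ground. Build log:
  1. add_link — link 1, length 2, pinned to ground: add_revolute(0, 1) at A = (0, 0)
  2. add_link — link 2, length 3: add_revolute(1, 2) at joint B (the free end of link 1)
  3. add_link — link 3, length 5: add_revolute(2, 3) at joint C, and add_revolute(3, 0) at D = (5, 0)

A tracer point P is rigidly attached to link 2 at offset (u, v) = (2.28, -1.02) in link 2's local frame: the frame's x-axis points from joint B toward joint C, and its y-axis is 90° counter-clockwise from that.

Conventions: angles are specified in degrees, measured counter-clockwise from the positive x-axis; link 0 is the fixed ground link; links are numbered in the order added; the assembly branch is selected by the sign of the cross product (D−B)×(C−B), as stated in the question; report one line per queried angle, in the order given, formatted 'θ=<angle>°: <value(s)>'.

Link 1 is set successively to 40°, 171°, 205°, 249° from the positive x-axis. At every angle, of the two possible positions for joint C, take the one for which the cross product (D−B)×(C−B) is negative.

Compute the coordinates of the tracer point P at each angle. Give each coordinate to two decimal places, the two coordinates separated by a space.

A=(0,0), D=(5.00,0)
θ=40°: B = A + 2.00·(cos40°, sin40°) = (1.5321, 1.2856)
θ=40°: |BD| = 3.6985
θ=40°: circle(B,3.00) ∩ circle(D,5.00): a=-0.3138, h=2.9835
θ=40°:   candidates: C₊=(2.2749,4.1921) cross=11.035; C₋=(0.2008,-1.4029) cross=-11.035
θ=40°:   branch - wants cross < 0 → take C=(0.2008,-1.4029) (cross=-11.035)
θ=40°: ex = (C−B)/|BC| = (-0.4437,-0.8962); ey = (0.8962,-0.4437)
θ=40°: P = B + 2.28·ex + -1.02·ey = (-0.3937,-0.3050)
θ=171°: B = A + 2.00·(cos171°, sin171°) = (-1.9754, 0.3129)
θ=171°: |BD| = 6.9824
θ=171°: circle(B,3.00) ∩ circle(D,5.00): a=2.3455, h=1.8705
θ=171°:   candidates: C₊=(0.4515,2.0764) cross=13.061; C₋=(0.2839,-1.6609) cross=-13.061
θ=171°:   branch - wants cross < 0 → take C=(0.2839,-1.6609) (cross=-13.061)
θ=171°: ex = (C−B)/|BC| = (0.7531,-0.6579); ey = (0.6579,0.7531)
θ=171°: P = B + 2.28·ex + -1.02·ey = (-0.9294,-1.9553)
θ=205°: B = A + 2.00·(cos205°, sin205°) = (-1.8126, -0.8452)
θ=205°: |BD| = 6.8648
θ=205°: circle(B,3.00) ∩ circle(D,5.00): a=2.2671, h=1.9648
θ=205°:   candidates: C₊=(0.1953,1.3837) cross=13.488; C₋=(0.6791,-2.5159) cross=-13.488
θ=205°:   branch - wants cross < 0 → take C=(0.6791,-2.5159) (cross=-13.488)
θ=205°: ex = (C−B)/|BC| = (0.8306,-0.5569); ey = (0.5569,0.8306)
θ=205°: P = B + 2.28·ex + -1.02·ey = (-0.4869,-2.9622)
θ=249°: B = A + 2.00·(cos249°, sin249°) = (-0.7167, -1.8672)
θ=249°: |BD| = 6.0139
θ=249°: circle(B,3.00) ∩ circle(D,5.00): a=1.6767, h=2.4877
θ=249°:   candidates: C₊=(0.1048,1.0182) cross=14.961; C₋=(1.6495,-3.7113) cross=-14.961
θ=249°:   branch - wants cross < 0 → take C=(1.6495,-3.7113) (cross=-14.961)
θ=249°: ex = (C−B)/|BC| = (0.7887,-0.6147); ey = (0.6147,0.7887)
θ=249°: P = B + 2.28·ex + -1.02·ey = (0.4546,-4.0733)

θ=40°: -0.39 -0.31
θ=171°: -0.93 -1.96
θ=205°: -0.49 -2.96
θ=249°: 0.45 -4.07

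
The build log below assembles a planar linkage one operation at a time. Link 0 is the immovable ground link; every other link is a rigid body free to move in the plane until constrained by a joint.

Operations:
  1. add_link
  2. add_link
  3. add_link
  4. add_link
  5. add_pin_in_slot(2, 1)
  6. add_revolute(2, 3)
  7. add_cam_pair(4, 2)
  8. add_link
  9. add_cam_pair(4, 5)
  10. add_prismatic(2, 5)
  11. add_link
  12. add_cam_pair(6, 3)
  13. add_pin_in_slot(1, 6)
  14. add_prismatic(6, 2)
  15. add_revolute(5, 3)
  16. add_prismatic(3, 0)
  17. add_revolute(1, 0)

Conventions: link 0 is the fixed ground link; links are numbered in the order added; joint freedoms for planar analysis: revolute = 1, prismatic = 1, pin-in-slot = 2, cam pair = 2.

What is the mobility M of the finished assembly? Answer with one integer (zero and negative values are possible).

link 0 = ground. State L|J1|J2 = 1|0|0
+link1  2|0|0
+link2  3|0|0
+link3  4|0|0
+link4  5|0|0
PS(2,1) f=2→J2  5|0|1
R(2,3) f=1→J1  5|1|1
C(4,2) f=2→J2  5|1|2
+link5  6|1|2
C(4,5) f=2→J2  6|1|3
P(2,5) f=1→J1  6|2|3
+link6  7|2|3
C(6,3) f=2→J2  7|2|4
PS(1,6) f=2→J2  7|2|5
P(6,2) f=1→J1  7|3|5
R(5,3) f=1→J1  7|4|5
P(3,0) f=1→J1  7|5|5
R(1,0) f=1→J1  7|6|5
M = 3(7−1)−2·6−5 = 18−12−5 = 1

M = 1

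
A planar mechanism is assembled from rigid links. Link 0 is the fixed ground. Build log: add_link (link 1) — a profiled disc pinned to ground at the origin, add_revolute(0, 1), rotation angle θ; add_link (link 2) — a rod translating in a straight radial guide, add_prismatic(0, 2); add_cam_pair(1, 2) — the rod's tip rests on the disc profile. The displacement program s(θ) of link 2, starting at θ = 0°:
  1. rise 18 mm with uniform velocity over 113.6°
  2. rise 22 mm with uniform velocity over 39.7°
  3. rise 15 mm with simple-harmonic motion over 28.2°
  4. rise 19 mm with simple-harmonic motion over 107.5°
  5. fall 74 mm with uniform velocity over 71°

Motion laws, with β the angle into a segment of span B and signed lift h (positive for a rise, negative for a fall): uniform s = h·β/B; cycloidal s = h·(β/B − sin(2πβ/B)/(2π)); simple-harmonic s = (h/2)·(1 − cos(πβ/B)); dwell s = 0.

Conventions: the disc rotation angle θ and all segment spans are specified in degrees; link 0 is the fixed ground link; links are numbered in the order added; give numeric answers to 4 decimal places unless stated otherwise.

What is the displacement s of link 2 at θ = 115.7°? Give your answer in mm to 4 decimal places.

seg 1 [0°–113.6°] uniform, h=18: full span → s += 18 → s = 18.0000
seg 2 [113.6°–153.3°] uniform, h=22: θ=115.7° here. β=2.1, B=39.7. 22·2.1/39.7 = 1.1637 → s = 19.1637

19.1637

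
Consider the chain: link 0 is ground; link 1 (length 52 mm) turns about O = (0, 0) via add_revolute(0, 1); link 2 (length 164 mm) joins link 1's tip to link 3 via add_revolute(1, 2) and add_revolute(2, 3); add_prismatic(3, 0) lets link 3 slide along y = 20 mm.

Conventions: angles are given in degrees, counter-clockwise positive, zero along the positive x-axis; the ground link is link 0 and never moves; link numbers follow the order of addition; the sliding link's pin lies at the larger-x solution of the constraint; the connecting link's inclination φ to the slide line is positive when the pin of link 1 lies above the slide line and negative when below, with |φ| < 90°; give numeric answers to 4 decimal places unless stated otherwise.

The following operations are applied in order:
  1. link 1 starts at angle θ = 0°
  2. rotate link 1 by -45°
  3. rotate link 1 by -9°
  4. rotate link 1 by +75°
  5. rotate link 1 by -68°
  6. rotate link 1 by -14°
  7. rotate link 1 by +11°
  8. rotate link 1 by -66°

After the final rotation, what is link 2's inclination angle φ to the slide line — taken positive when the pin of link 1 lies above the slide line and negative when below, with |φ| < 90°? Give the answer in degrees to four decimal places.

geometry: r = 52 mm, L = 164 mm, e = 20 mm; θ starts at 0°
rotate link 1 by -45°: θ ← 0° -45° = -45°
rotate link 1 by -9°: θ ← -45° -9° = -54°
rotate link 1 by +75°: θ ← -54° +75° = 21°
rotate link 1 by -68°: θ ← 21° -68° = -47°
rotate link 1 by -14°: θ ← -47° -14° = -61°
rotate link 1 by +11°: θ ← -61° +11° = -50°
rotate link 1 by -66°: θ ← -50° -66° = -116°
h = r sin θ − e = -46.737290 − 20 = -66.737290
sin φ = h / L = -66.737290 / 164 = -0.40693470
φ = arcsin(-0.40693470) = -24.012422°

-24.0124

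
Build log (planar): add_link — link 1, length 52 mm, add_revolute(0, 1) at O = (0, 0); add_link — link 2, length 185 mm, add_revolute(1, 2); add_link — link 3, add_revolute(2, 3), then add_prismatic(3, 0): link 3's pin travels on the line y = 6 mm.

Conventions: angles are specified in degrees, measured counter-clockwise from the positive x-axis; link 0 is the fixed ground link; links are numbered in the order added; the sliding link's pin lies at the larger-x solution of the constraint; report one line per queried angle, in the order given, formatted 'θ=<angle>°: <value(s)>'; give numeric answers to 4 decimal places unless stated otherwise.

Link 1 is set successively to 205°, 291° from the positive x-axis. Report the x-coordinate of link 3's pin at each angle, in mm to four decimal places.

geometry: r = 52 mm, L = 185 mm, e = 6 mm
θ=205°: crank pin P = (r cos θ, r sin θ) = (-47.128005, -21.976150)
θ=205°: h = r sin θ − e = -21.976150 − 6 = -27.976150
θ=205°: x = r cos θ + √(L² − h²) = -47.128005 + 182.872456 = 135.744451
θ=291°: crank pin P = (r cos θ, r sin θ) = (18.635133, -48.546182)
θ=291°: h = r sin θ − e = -48.546182 − 6 = -54.546182
θ=291°: x = r cos θ + √(L² − h²) = 18.635133 + 176.775886 = 195.411020

θ=205°: 135.7445
θ=291°: 195.4110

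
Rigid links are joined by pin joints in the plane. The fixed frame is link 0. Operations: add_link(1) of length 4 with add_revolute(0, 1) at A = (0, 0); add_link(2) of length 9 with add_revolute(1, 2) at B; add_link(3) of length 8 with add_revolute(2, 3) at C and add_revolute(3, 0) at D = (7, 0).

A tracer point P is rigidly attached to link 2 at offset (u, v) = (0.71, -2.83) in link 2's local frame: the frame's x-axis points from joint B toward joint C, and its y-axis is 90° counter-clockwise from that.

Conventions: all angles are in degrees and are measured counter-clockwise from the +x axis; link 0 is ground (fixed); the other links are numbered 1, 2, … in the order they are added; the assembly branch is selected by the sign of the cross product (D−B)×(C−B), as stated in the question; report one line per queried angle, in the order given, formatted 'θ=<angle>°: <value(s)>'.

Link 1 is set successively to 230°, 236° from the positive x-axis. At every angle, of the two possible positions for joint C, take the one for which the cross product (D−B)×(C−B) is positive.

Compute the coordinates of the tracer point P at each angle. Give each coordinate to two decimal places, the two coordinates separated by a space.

A=(0,0), D=(7.00,0)
θ=230°: B = A + 4.00·(cos230°, sin230°) = (-2.5712, -3.0642)
θ=230°: |BD| = 10.0497
θ=230°: circle(B,9.00) ∩ circle(D,8.00): a=5.8706, h=6.8217
θ=230°:   candidates: C₊=(0.9400,5.2227) cross=68.556; C₋=(5.0999,-7.7711) cross=-68.556
θ=230°:   branch + wants cross > 0 → take C=(0.9400,5.2227) (cross=68.556)
θ=230°: ex = (C−B)/|BC| = (0.3901,0.9208); ey = (-0.9208,0.3901)
θ=230°: P = B + 0.71·ex + -2.83·ey = (0.3116,-3.5145)
θ=236°: B = A + 4.00·(cos236°, sin236°) = (-2.2368, -3.3162)
θ=236°: |BD| = 9.8140
θ=236°: circle(B,9.00) ∩ circle(D,8.00): a=5.7731, h=6.9044
θ=236°:   candidates: C₊=(0.8638,5.1329) cross=67.760; C₋=(5.5298,-7.8637) cross=-67.760
θ=236°:   branch + wants cross > 0 → take C=(0.8638,5.1329) (cross=67.760)
θ=236°: ex = (C−B)/|BC| = (0.3445,0.9388); ey = (-0.9388,0.3445)
θ=236°: P = B + 0.71·ex + -2.83·ey = (0.6646,-3.6246)

θ=230°: 0.31 -3.51
θ=236°: 0.66 -3.62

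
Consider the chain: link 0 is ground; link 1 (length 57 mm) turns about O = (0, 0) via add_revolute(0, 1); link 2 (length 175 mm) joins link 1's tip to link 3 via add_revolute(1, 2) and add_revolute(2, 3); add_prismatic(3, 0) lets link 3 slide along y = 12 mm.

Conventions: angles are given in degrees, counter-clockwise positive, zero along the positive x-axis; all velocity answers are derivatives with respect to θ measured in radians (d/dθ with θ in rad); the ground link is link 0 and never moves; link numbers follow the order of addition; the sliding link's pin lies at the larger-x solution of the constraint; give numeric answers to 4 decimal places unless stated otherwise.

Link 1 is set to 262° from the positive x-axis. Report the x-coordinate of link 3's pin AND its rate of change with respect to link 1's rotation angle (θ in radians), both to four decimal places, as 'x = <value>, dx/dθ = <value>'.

geometry: r = 57 mm, L = 175 mm, e = 12 mm
crank pin P = (r cos θ, r sin θ) = (-7.932867, -56.445280)
h = r sin θ − e = -56.445280 − 12 = -68.445280
x = r cos θ + √(L² − h²) = -7.932867 + 161.059752 = 153.126885
dx/dθ = −r sin θ − h·r cos θ/√(L² − h²) (θ in radians; h = -68.445280) = 53.074063

x = 153.1269, dx/dθ = 53.0741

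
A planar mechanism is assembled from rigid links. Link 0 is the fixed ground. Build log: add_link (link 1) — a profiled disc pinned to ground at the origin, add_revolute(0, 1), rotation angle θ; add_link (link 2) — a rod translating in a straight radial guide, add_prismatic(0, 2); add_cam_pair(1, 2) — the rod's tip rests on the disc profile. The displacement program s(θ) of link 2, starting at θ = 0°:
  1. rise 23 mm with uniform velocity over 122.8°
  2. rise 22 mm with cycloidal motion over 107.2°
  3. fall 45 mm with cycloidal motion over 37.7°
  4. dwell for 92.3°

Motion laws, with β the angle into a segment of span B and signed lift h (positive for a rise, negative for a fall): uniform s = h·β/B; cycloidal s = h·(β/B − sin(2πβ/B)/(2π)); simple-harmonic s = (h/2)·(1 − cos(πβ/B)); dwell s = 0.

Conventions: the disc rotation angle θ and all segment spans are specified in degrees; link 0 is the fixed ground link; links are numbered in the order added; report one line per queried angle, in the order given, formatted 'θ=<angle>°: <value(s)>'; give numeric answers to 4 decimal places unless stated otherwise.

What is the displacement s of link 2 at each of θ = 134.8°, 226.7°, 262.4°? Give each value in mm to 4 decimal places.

seg 1 [0°–122.8°] uniform, h=23: full span → s += 23 → s = 23.0000
seg 2 [122.8°–230°] cycloidal, h=22: θ=134.8° here. β=12, B=107.2. 22·(0.1119 − sin(2π·0.1119)/(2π)) = 0.1981 → s = 23.1981
seg 2 [122.8°–230°] cycloidal, h=22: θ=226.7° here. β=103.9, B=107.2. 22·(0.9692 − sin(2π·0.9692)/(2π)) = 21.9958 → s = 44.9958
seg 2 [122.8°–230°] cycloidal, h=22: full span → s += 22 → s = 45.0000
seg 3 [230°–267.7°] cycloidal, h=-45: θ=262.4° here. β=32.4, B=37.7. -45·(0.8594 − sin(2π·0.8594)/(2π)) = -44.2088 → s = 0.7912

θ=134.8°: 23.1981
θ=226.7°: 44.9958
θ=262.4°: 0.7912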